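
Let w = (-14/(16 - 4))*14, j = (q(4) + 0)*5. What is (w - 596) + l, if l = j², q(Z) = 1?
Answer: -1762/3 ≈ -587.33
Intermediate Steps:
j = 5 (j = (1 + 0)*5 = 1*5 = 5)
l = 25 (l = 5² = 25)
w = -49/3 (w = (-14/12)*14 = ((1/12)*(-14))*14 = -7/6*14 = -49/3 ≈ -16.333)
(w - 596) + l = (-49/3 - 596) + 25 = -1837/3 + 25 = -1762/3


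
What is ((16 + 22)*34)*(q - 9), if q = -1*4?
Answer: -16796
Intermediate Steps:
q = -4
((16 + 22)*34)*(q - 9) = ((16 + 22)*34)*(-4 - 9) = (38*34)*(-13) = 1292*(-13) = -16796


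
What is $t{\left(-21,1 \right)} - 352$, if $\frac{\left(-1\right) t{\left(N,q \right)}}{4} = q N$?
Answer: $-268$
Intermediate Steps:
$t{\left(N,q \right)} = - 4 N q$ ($t{\left(N,q \right)} = - 4 q N = - 4 N q$)
$t{\left(-21,1 \right)} - 352 = \left(-4\right) \left(-21\right) 1 - 352 = 84 - 352 = -268$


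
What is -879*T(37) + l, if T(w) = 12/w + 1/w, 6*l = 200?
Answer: -30581/111 ≈ -275.50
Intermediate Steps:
l = 100/3 (l = (1/6)*200 = 100/3 ≈ 33.333)
T(w) = 13/w (T(w) = 12/w + 1/w = 13/w)
-879*T(37) + l = -11427/37 + 100/3 = -30581/111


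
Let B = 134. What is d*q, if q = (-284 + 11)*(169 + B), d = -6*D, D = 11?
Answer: 5459454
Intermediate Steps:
d = -66 (d = -6*11 = -66)
q = -82719 (q = (-284 + 11)*(169 + 134) = -273*303 = -82719)
d*q = -66*(-82719) = 5459454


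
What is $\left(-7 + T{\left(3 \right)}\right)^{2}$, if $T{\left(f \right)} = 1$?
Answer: $36$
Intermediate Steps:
$\left(-7 + T{\left(3 \right)}\right)^{2} = \left(-7 + 1\right)^{2} = \left(-6\right)^{2} = 36$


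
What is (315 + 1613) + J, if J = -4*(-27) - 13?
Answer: 2023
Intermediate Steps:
J = 95 (J = 108 - 13 = 95)
(315 + 1613) + J = (315 + 1613) + 95 = 1928 + 95 = 2023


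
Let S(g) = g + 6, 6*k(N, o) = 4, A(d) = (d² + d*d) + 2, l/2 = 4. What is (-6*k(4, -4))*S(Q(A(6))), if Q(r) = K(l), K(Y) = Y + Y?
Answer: -88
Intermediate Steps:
l = 8 (l = 2*4 = 8)
A(d) = 2 + 2*d² (A(d) = (d² + d²) + 2 = 2*d² + 2 = 2 + 2*d²)
K(Y) = 2*Y
k(N, o) = ⅔ (k(N, o) = (⅙)*4 = ⅔)
Q(r) = 16 (Q(r) = 2*8 = 16)
S(g) = 6 + g
(-6*k(4, -4))*S(Q(A(6))) = (-6*⅔)*(6 + 16) = -4*22 = -88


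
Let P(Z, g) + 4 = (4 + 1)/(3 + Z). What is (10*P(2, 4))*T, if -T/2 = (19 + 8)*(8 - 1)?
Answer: 11340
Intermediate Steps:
P(Z, g) = -4 + 5/(3 + Z) (P(Z, g) = -4 + (4 + 1)/(3 + Z) = -4 + 5/(3 + Z))
T = -378 (T = -2*(19 + 8)*(8 - 1) = -54*7 = -2*189 = -378)
(10*P(2, 4))*T = (10*((-7 - 4*2)/(3 + 2)))*(-378) = (10*((-7 - 8)/5))*(-378) = (10*((⅕)*(-15)))*(-378) = (10*(-3))*(-378) = -30*(-378) = 11340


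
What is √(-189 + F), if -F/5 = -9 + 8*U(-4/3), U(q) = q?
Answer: 4*I*√51/3 ≈ 9.5219*I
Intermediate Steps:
F = 295/3 (F = -5*(-9 + 8*(-4/3)) = -5*(-9 - 32/3) = -5*(-59/3) = 295/3 ≈ 98.333)
√(-189 + F) = √(-189 + 295/3) = √(-272/3) = 4*I*√51/3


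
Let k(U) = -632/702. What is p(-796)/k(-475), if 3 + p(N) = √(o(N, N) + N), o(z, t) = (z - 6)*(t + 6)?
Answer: 1053/316 - 351*√39549/79 ≈ -880.25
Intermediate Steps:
k(U) = -316/351 (k(U) = -632*1/702 = -316/351)
o(z, t) = (-6 + z)*(6 + t)
p(N) = -3 + √(-36 + N + N²) (p(N) = -3 + √((-36 - 6*N + 6*N + N*N) + N) = -3 + √((-36 - 6*N + 6*N + N²) + N) = -3 + √((-36 + N²) + N) = -3 + √(-36 + N + N²))
p(-796)/k(-475) = (-3 + √(-36 - 796 + (-796)²))/(-316/351) = (-3 + √(-36 - 796 + 633616))*(-351/316) = (-3 + √632784)*(-351/316) = (-3 + 4*√39549)*(-351/316) = 1053/316 - 351*√39549/79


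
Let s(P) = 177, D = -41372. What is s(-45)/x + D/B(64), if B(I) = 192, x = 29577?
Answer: -101968805/473232 ≈ -215.47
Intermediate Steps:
s(-45)/x + D/B(64) = 177/29577 - 41372/192 = 177*(1/29577) - 41372*1/192 = 59/9859 - 10343/48 = -101968805/473232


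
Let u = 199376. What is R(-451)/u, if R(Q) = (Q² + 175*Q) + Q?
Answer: 124025/199376 ≈ 0.62207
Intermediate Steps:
R(Q) = Q² + 176*Q
R(-451)/u = -451*(176 - 451)/199376 = -451*(-275)*(1/199376) = 124025*(1/199376) = 124025/199376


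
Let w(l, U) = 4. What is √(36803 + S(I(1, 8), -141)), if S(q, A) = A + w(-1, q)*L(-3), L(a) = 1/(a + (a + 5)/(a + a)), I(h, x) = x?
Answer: 2*√229130/5 ≈ 191.47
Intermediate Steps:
L(a) = 1/(a + (5 + a)/(2*a)) (L(a) = 1/(a + (5 + a)/((2*a))) = 1/(a + (5 + a)*(1/(2*a))) = 1/(a + (5 + a)/(2*a)))
S(q, A) = -6/5 + A (S(q, A) = A + 4*(2*(-3)/(5 - 3 + 2*(-3)²)) = A + 4*(2*(-3)/(5 - 3 + 2*9)) = A + 4*(2*(-3)/(5 - 3 + 18)) = A + 4*(2*(-3)/20) = A + 4*(2*(-3)*(1/20)) = A + 4*(-3/10) = A - 6/5 = -6/5 + A)
√(36803 + S(I(1, 8), -141)) = √(36803 + (-6/5 - 141)) = √(36803 - 711/5) = √(183304/5) = 2*√229130/5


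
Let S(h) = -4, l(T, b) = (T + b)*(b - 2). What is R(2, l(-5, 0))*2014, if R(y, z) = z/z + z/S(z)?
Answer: -3021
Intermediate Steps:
l(T, b) = (-2 + b)*(T + b) (l(T, b) = (T + b)*(-2 + b) = (-2 + b)*(T + b))
R(y, z) = 1 - z/4 (R(y, z) = z/z + z/(-4) = 1 + z*(-¼) = 1 - z/4)
R(2, l(-5, 0))*2014 = (1 - (0² - 2*(-5) - 2*0 - 5*0)/4)*2014 = (1 - (0 + 10 + 0 + 0)/4)*2014 = (1 - ¼*10)*2014 = (1 - 5/2)*2014 = -3/2*2014 = -3021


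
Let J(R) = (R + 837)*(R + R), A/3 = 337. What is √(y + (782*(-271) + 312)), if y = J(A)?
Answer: √3525046 ≈ 1877.5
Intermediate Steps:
A = 1011 (A = 3*337 = 1011)
J(R) = 2*R*(837 + R) (J(R) = (837 + R)*(2*R) = 2*R*(837 + R))
y = 3736656 (y = 2*1011*(837 + 1011) = 2*1011*1848 = 3736656)
√(y + (782*(-271) + 312)) = √(3736656 + (782*(-271) + 312)) = √(3736656 + (-211922 + 312)) = √(3736656 - 211610) = √3525046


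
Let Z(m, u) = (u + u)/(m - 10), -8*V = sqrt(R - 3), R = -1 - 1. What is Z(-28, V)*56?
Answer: 7*I*sqrt(5)/19 ≈ 0.82381*I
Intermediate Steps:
R = -2
V = -I*sqrt(5)/8 (V = -sqrt(-2 - 3)/8 = -I*sqrt(5)/8 ≈ -0.27951*I)
Z(m, u) = 2*u/(-10 + m) (Z(m, u) = (2*u)/(-10 + m) = 2*u/(-10 + m))
Z(-28, V)*56 = (2*(-I*sqrt(5)/8)/(-10 - 28))*56 = (2*(-I*sqrt(5)/8)/(-38))*56 = (2*(-I*sqrt(5)/8)*(-1/38))*56 = (I*sqrt(5)/152)*56 = 7*I*sqrt(5)/19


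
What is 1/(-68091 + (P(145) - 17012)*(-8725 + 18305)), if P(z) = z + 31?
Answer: -1/161356971 ≈ -6.1974e-9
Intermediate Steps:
P(z) = 31 + z
1/(-68091 + (P(145) - 17012)*(-8725 + 18305)) = 1/(-68091 + ((31 + 145) - 17012)*(-8725 + 18305)) = 1/(-68091 + (176 - 17012)*9580) = 1/(-68091 - 16836*9580) = 1/(-68091 - 161288880) = 1/(-161356971) = -1/161356971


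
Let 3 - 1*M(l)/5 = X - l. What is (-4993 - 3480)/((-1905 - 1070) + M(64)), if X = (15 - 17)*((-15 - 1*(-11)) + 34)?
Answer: 8473/2340 ≈ 3.6209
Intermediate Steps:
X = -60 (X = -2*((-15 + 11) + 34) = -2*(-4 + 34) = -2*30 = -60)
M(l) = 315 + 5*l (M(l) = 15 - 5*(-60 - l) = 15 + (300 + 5*l) = 315 + 5*l)
(-4993 - 3480)/((-1905 - 1070) + M(64)) = (-4993 - 3480)/((-1905 - 1070) + (315 + 5*64)) = -8473/(-2975 + (315 + 320)) = -8473/(-2975 + 635) = -8473/(-2340) = -8473*(-1/2340) = 8473/2340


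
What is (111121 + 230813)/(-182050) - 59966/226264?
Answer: -22071041219/10297840300 ≈ -2.1433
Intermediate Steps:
(111121 + 230813)/(-182050) - 59966/226264 = 341934*(-1/182050) - 59966*1/226264 = -170967/91025 - 29983/113132 = -22071041219/10297840300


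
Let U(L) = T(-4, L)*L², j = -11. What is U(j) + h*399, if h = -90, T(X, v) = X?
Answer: -36394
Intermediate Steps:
U(L) = -4*L²
U(j) + h*399 = -4*(-11)² - 90*399 = -4*121 - 35910 = -484 - 35910 = -36394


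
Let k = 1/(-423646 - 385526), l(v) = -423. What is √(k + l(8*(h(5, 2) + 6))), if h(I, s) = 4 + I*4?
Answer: I*√45523207681/10374 ≈ 20.567*I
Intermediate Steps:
h(I, s) = 4 + 4*I
k = -1/809172 (k = 1/(-809172) = -1/809172 ≈ -1.2358e-6)
√(k + l(8*(h(5, 2) + 6))) = √(-1/809172 - 423) = √(-342279757/809172) = I*√45523207681/10374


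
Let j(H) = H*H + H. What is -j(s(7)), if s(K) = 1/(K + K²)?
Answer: -57/3136 ≈ -0.018176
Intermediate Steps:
j(H) = H + H² (j(H) = H² + H = H + H²)
-j(s(7)) = -1/(7*(1 + 7))*(1 + 1/(7*(1 + 7))) = -(⅐)/8*(1 + (⅐)/8) = -(⅐)*(⅛)*(1 + (⅐)*(⅛)) = -(1 + 1/56)/56 = -57/(56*56) = -1*57/3136 = -57/3136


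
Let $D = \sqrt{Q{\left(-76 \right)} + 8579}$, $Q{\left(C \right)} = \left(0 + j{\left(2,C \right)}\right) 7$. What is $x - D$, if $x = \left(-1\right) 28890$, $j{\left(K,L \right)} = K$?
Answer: $-28890 - \sqrt{8593} \approx -28983.0$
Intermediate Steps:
$x = -28890$
$Q{\left(C \right)} = 14$ ($Q{\left(C \right)} = \left(0 + 2\right) 7 = 2 \cdot 7 = 14$)
$D = \sqrt{8593}$ ($D = \sqrt{14 + 8579} = \sqrt{8593} \approx 92.698$)
$x - D = -28890 - \sqrt{8593}$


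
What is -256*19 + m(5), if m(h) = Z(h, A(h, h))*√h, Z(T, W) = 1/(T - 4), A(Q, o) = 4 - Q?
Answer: -4864 + √5 ≈ -4861.8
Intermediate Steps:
Z(T, W) = 1/(-4 + T)
m(h) = √h/(-4 + h)
-256*19 + m(5) = -256*19 + √5/(-4 + 5) = -4864 + √5/1 = -4864 + √5*1 = -4864 + √5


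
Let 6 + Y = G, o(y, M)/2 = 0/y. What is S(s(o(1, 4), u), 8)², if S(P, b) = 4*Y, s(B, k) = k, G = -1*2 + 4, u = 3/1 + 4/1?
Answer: 256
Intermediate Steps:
o(y, M) = 0 (o(y, M) = 2*(0/y) = 2*0 = 0)
u = 7 (u = 3*1 + 4*1 = 3 + 4 = 7)
G = 2 (G = -2 + 4 = 2)
Y = -4 (Y = -6 + 2 = -4)
S(P, b) = -16 (S(P, b) = 4*(-4) = -16)
S(s(o(1, 4), u), 8)² = (-16)² = 256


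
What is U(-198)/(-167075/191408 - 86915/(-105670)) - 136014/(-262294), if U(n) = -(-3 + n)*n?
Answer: 10556785223654255067/13358488240271 ≈ 7.9027e+5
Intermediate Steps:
U(n) = -n*(-3 + n)
U(-198)/(-167075/191408 - 86915/(-105670)) - 136014/(-262294) = (-198*(3 - 1*(-198)))/(-167075/191408 - 86915/(-105670)) - 136014/(-262294) = (-198*(3 + 198))/(-167075*1/191408 - 86915*(-1/105670)) - 136014*(-1/262294) = (-198*201)/(-167075/191408 + 17383/21134) + 68007/131147 = -39798/(-101858893/2022608336) + 68007/131147 = -39798*(-2022608336/101858893) + 68007/131147 = 80495766556128/101858893 + 68007/131147 = 10556785223654255067/13358488240271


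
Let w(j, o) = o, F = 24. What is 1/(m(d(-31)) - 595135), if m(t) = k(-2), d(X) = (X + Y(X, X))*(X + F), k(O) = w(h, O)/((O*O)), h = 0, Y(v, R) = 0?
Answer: -2/1190271 ≈ -1.6803e-6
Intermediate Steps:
k(O) = 1/O (k(O) = O/((O*O)) = O/(O**2) = O/O**2 = 1/O)
d(X) = X*(24 + X) (d(X) = (X + 0)*(X + 24) = X*(24 + X))
m(t) = -1/2 (m(t) = 1/(-2) = -1/2)
1/(m(d(-31)) - 595135) = 1/(-1/2 - 595135) = 1/(-1190271/2) = -2/1190271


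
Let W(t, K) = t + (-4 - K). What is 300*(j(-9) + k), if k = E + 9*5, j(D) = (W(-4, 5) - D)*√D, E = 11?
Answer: 16800 - 3600*I ≈ 16800.0 - 3600.0*I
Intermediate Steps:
W(t, K) = -4 + t - K
j(D) = √D*(-13 - D) (j(D) = ((-4 - 4 - 1*5) - D)*√D = ((-4 - 4 - 5) - D)*√D = (-13 - D)*√D = √D*(-13 - D))
k = 56 (k = 11 + 9*5 = 11 + 45 = 56)
300*(j(-9) + k) = 300*(√(-9)*(-13 - 1*(-9)) + 56) = 300*((3*I)*(-13 + 9) + 56) = 300*((3*I)*(-4) + 56) = 300*(-12*I + 56) = 300*(56 - 12*I) = 16800 - 3600*I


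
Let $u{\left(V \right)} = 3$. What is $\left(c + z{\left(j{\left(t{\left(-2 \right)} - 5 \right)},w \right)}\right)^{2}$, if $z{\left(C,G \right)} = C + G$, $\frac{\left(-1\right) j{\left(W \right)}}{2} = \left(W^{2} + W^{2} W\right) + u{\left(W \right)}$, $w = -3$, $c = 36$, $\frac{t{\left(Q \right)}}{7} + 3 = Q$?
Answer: $15581779929$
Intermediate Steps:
$t{\left(Q \right)} = -21 + 7 Q$
$j{\left(W \right)} = -6 - 2 W^{2} - 2 W^{3}$ ($j{\left(W \right)} = - 2 \left(\left(W^{2} + W^{2} W\right) + 3\right) = - 2 \left(\left(W^{2} + W^{3}\right) + 3\right) = - 2 \left(3 + W^{2} + W^{3}\right) = -6 - 2 W^{2} - 2 W^{3}$)
$\left(c + z{\left(j{\left(t{\left(-2 \right)} - 5 \right)},w \right)}\right)^{2} = \left(36 - \left(9 + 2 \left(\left(-21 + 7 \left(-2\right)\right) - 5\right)^{2} + 2 \left(\left(-21 + 7 \left(-2\right)\right) - 5\right)^{3}\right)\right)^{2} = \left(36 - \left(9 + 2 \left(\left(-21 - 14\right) - 5\right)^{2} + 2 \left(\left(-21 - 14\right) - 5\right)^{3}\right)\right)^{2} = \left(36 - \left(9 + 2 \left(-35 - 5\right)^{2} + 2 \left(-35 - 5\right)^{3}\right)\right)^{2} = \left(36 - -124791\right)^{2} = \left(36 + \left(124794 - 3\right)\right)^{2} = \left(36 + 124791\right)^{2} = 124827^{2} = 15581779929$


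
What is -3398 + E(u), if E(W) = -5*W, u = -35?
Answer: -3223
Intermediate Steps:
-3398 + E(u) = -3398 - 5*(-35) = -3398 + 175 = -3223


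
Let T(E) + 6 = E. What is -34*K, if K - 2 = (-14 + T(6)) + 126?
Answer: -3876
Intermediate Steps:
T(E) = -6 + E
K = 114 (K = 2 + ((-14 + (-6 + 6)) + 126) = 2 + ((-14 + 0) + 126) = 2 + (-14 + 126) = 2 + 112 = 114)
-34*K = -34*114 = -3876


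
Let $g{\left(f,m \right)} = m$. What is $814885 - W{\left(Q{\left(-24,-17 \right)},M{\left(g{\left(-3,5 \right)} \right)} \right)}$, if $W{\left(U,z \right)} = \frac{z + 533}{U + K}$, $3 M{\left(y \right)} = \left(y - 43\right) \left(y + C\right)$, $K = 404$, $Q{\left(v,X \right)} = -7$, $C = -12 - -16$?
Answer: $\frac{323508926}{397} \approx 8.1488 \cdot 10^{5}$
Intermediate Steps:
$C = 4$ ($C = -12 + 16 = 4$)
$M{\left(y \right)} = \frac{\left(-43 + y\right) \left(4 + y\right)}{3}$ ($M{\left(y \right)} = \frac{\left(y - 43\right) \left(y + 4\right)}{3} = \frac{\left(-43 + y\right) \left(4 + y\right)}{3}$)
$W{\left(U,z \right)} = \frac{533 + z}{404 + U}$ ($W{\left(U,z \right)} = \frac{z + 533}{U + 404} = \frac{533 + z}{404 + U}$)
$814885 - W{\left(Q{\left(-24,-17 \right)},M{\left(g{\left(-3,5 \right)} \right)} \right)} = 814885 - \frac{533 - \left(\frac{367}{3} - \frac{25}{3}\right)}{404 - 7} = 814885 - \frac{533 - 114}{397} = 814885 - \frac{1}{397} \cdot 419 = 814885 - \frac{419}{397} = \frac{323508926}{397}$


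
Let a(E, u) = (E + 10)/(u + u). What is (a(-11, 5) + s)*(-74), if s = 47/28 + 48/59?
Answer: -731083/4130 ≈ -177.02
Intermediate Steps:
s = 4117/1652 (s = 47*(1/28) + 48*(1/59) = 47/28 + 48/59 = 4117/1652 ≈ 2.4921)
a(E, u) = (10 + E)/(2*u) (a(E, u) = (10 + E)/((2*u)) = (10 + E)*(1/(2*u)) = (10 + E)/(2*u))
(a(-11, 5) + s)*(-74) = ((½)*(10 - 11)/5 + 4117/1652)*(-74) = ((½)*(⅕)*(-1) + 4117/1652)*(-74) = (-⅒ + 4117/1652)*(-74) = (19759/8260)*(-74) = -731083/4130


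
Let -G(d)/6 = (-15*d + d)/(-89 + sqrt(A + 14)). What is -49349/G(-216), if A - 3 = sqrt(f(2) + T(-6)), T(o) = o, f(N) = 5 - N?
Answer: -4392061/18144 + 49349*sqrt(17 + I*sqrt(3))/18144 ≈ -230.84 + 0.57055*I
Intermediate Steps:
A = 3 + I*sqrt(3) (A = 3 + sqrt((5 - 1*2) - 6) = 3 + sqrt((5 - 2) - 6) = 3 + sqrt(3 - 6) = 3 + sqrt(-3) = 3 + I*sqrt(3) ≈ 3.0 + 1.732*I)
G(d) = 84*d/(-89 + sqrt(17 + I*sqrt(3))) (G(d) = -6*(-15*d + d)/(-89 + sqrt((3 + I*sqrt(3)) + 14)) = -6*(-14*d)/(-89 + sqrt(17 + I*sqrt(3))) = -(-84)*d/(-89 + sqrt(17 + I*sqrt(3))) = 84*d/(-89 + sqrt(17 + I*sqrt(3))))
-49349/G(-216) = -(4392061/18144 - 49349*sqrt(17 + I*sqrt(3))/18144) = -49349*(89/18144 - sqrt(17 + I*sqrt(3))/18144) = -4392061/18144 + 49349*sqrt(17 + I*sqrt(3))/18144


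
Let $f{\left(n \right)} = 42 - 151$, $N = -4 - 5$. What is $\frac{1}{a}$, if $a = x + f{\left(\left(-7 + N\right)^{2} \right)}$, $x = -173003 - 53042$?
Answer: $- \frac{1}{226154} \approx -4.4218 \cdot 10^{-6}$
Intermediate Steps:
$N = -9$
$x = -226045$
$f{\left(n \right)} = -109$ ($f{\left(n \right)} = 42 - 151 = -109$)
$a = -226154$ ($a = -226045 - 109 = -226154$)
$\frac{1}{a} = \frac{1}{-226154} = - \frac{1}{226154}$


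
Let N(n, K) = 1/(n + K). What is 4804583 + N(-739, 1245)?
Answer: 2431118999/506 ≈ 4.8046e+6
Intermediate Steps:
N(n, K) = 1/(K + n)
4804583 + N(-739, 1245) = 4804583 + 1/(1245 - 739) = 4804583 + 1/506 = 2431118999/506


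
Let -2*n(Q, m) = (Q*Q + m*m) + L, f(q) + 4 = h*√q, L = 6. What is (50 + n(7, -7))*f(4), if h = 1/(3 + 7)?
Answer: 38/5 ≈ 7.6000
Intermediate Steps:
h = ⅒ (h = 1/10 = ⅒ ≈ 0.10000)
f(q) = -4 + √q/10
n(Q, m) = -3 - Q²/2 - m²/2 (n(Q, m) = -((Q*Q + m*m) + 6)/2 = -((Q² + m²) + 6)/2 = -(6 + Q² + m²)/2 = -3 - Q²/2 - m²/2)
(50 + n(7, -7))*f(4) = (50 + (-3 - ½*7² - ½*(-7)²))*(-4 + √4/10) = (50 + (-3 - ½*49 - ½*49))*(-4 + (⅒)*2) = (50 + (-3 - 49/2 - 49/2))*(-4 + ⅕) = (50 - 52)*(-19/5) = -2*(-19/5) = 38/5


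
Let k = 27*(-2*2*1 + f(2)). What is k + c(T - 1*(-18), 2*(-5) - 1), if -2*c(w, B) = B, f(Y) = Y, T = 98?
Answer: -97/2 ≈ -48.500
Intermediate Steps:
c(w, B) = -B/2
k = -54 (k = 27*(-2*2*1 + 2) = 27*(-4*1 + 2) = 27*(-4 + 2) = 27*(-2) = -54)
k + c(T - 1*(-18), 2*(-5) - 1) = -54 - (2*(-5) - 1)/2 = -54 - (-10 - 1)/2 = -54 - ½*(-11) = -54 + 11/2 = -97/2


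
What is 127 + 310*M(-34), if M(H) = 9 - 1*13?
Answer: -1113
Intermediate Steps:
M(H) = -4 (M(H) = 9 - 13 = -4)
127 + 310*M(-34) = 127 + 310*(-4) = 127 - 1240 = -1113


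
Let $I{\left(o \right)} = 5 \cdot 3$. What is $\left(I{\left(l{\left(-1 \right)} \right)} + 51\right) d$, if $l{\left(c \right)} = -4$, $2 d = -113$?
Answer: $-3729$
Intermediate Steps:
$d = - \frac{113}{2}$ ($d = \frac{1}{2} \left(-113\right) = - \frac{113}{2} \approx -56.5$)
$I{\left(o \right)} = 15$
$\left(I{\left(l{\left(-1 \right)} \right)} + 51\right) d = \left(15 + 51\right) \left(- \frac{113}{2}\right) = 66 \left(- \frac{113}{2}\right) = -3729$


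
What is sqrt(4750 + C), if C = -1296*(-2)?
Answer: sqrt(7342) ≈ 85.685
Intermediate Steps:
C = 2592 (C = -36*(-72) = 2592)
sqrt(4750 + C) = sqrt(4750 + 2592) = sqrt(7342)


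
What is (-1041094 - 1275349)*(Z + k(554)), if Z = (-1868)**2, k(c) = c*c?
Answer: -8794005218620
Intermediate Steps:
k(c) = c**2
Z = 3489424
(-1041094 - 1275349)*(Z + k(554)) = (-1041094 - 1275349)*(3489424 + 554**2) = -2316443*(3489424 + 306916) = -2316443*3796340 = -8794005218620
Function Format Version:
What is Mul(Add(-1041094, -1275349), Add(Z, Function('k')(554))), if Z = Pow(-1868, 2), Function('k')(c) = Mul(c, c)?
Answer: -8794005218620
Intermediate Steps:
Function('k')(c) = Pow(c, 2)
Z = 3489424
Mul(Add(-1041094, -1275349), Add(Z, Function('k')(554))) = Mul(Add(-1041094, -1275349), Add(3489424, Pow(554, 2))) = Mul(-2316443, Add(3489424, 306916)) = Mul(-2316443, 3796340) = -8794005218620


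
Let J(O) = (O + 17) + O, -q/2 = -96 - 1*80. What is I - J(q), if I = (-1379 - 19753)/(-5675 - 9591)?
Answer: -5492827/7633 ≈ -719.62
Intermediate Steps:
q = 352 (q = -2*(-96 - 1*80) = -2*(-96 - 80) = -2*(-176) = 352)
J(O) = 17 + 2*O (J(O) = (17 + O) + O = 17 + 2*O)
I = 10566/7633 (I = -21132/(-15266) = -21132*(-1/15266) = 10566/7633 ≈ 1.3843)
I - J(q) = 10566/7633 - (17 + 2*352) = 10566/7633 - (17 + 704) = 10566/7633 - 1*721 = 10566/7633 - 721 = -5492827/7633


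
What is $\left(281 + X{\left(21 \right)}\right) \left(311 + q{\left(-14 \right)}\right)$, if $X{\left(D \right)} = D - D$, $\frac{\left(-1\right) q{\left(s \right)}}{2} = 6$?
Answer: $84019$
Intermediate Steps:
$q{\left(s \right)} = -12$ ($q{\left(s \right)} = \left(-2\right) 6 = -12$)
$X{\left(D \right)} = 0$
$\left(281 + X{\left(21 \right)}\right) \left(311 + q{\left(-14 \right)}\right) = \left(281 + 0\right) \left(311 - 12\right) = 281 \cdot 299 = 84019$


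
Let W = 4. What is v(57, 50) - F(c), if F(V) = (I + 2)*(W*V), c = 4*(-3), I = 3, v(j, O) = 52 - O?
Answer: 242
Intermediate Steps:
c = -12
F(V) = 20*V (F(V) = (3 + 2)*(4*V) = 5*(4*V) = 20*V)
v(57, 50) - F(c) = (52 - 1*50) - 20*(-12) = (52 - 50) - 1*(-240) = 2 + 240 = 242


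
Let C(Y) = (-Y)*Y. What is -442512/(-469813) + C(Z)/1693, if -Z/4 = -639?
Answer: -3068603050752/795393409 ≈ -3858.0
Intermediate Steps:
Z = 2556 (Z = -4*(-639) = 2556)
C(Y) = -Y²
-442512/(-469813) + C(Z)/1693 = -442512/(-469813) - 1*2556²/1693 = -442512*(-1/469813) - 1*6533136*(1/1693) = 442512/469813 - 6533136*1/1693 = 442512/469813 - 6533136/1693 = -3068603050752/795393409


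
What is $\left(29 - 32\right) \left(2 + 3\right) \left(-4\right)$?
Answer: $60$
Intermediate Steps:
$\left(29 - 32\right) \left(2 + 3\right) \left(-4\right) = - 3 \cdot 5 \left(-4\right) = \left(-3\right) \left(-20\right) = 60$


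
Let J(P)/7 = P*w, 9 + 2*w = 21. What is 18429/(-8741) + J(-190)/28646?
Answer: -298835157/125197343 ≈ -2.3869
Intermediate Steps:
w = 6 (w = -9/2 + (½)*21 = -9/2 + 21/2 = 6)
J(P) = 42*P (J(P) = 7*(P*6) = 7*(6*P) = 42*P)
18429/(-8741) + J(-190)/28646 = 18429/(-8741) + (42*(-190))/28646 = 18429*(-1/8741) - 7980*1/28646 = -18429/8741 - 3990/14323 = -298835157/125197343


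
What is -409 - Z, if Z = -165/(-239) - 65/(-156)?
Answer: -1176187/2868 ≈ -410.11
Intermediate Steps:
Z = 3175/2868 (Z = -165*(-1/239) - 65*(-1/156) = 165/239 + 5/12 = 3175/2868 ≈ 1.1070)
-409 - Z = -409 - 1*3175/2868 = -409 - 3175/2868 = -1176187/2868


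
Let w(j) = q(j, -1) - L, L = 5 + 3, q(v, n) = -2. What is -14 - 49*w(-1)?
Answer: 476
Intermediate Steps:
L = 8
w(j) = -10 (w(j) = -2 - 1*8 = -2 - 8 = -10)
-14 - 49*w(-1) = -14 - 49*(-10) = -14 + 490 = 476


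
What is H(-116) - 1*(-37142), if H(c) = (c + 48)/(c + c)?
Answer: 2154253/58 ≈ 37142.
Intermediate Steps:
H(c) = (48 + c)/(2*c) (H(c) = (48 + c)/((2*c)) = (48 + c)*(1/(2*c)) = (48 + c)/(2*c))
H(-116) - 1*(-37142) = (½)*(48 - 116)/(-116) - 1*(-37142) = (½)*(-1/116)*(-68) + 37142 = 17/58 + 37142 = 2154253/58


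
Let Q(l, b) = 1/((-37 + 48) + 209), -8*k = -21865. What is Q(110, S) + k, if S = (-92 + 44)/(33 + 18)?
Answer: 1202577/440 ≈ 2733.1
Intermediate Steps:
k = 21865/8 (k = -1/8*(-21865) = 21865/8 ≈ 2733.1)
S = -16/17 (S = -48/51 = -48*1/51 = -16/17 ≈ -0.94118)
Q(l, b) = 1/220 (Q(l, b) = 1/(11 + 209) = 1/220)
Q(110, S) + k = 1/220 + 21865/8 = 1202577/440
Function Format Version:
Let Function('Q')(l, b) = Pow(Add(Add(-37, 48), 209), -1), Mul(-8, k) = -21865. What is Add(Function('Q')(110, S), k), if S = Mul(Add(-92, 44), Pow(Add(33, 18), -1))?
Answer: Rational(1202577, 440) ≈ 2733.1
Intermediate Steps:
k = Rational(21865, 8) (k = Mul(Rational(-1, 8), -21865) = Rational(21865, 8) ≈ 2733.1)
S = Rational(-16, 17) (S = Mul(-48, Pow(51, -1)) = Mul(-48, Rational(1, 51)) = Rational(-16, 17) ≈ -0.94118)
Function('Q')(l, b) = Rational(1, 220) (Function('Q')(l, b) = Pow(Add(11, 209), -1) = Pow(220, -1) = Rational(1, 220))
Add(Function('Q')(110, S), k) = Add(Rational(1, 220), Rational(21865, 8)) = Rational(1202577, 440)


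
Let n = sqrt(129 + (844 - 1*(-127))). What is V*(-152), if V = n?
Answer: -1520*sqrt(11) ≈ -5041.3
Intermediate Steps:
n = 10*sqrt(11) (n = sqrt(129 + (844 + 127)) = sqrt(129 + 971) = sqrt(1100) = 10*sqrt(11) ≈ 33.166)
V = 10*sqrt(11) ≈ 33.166
V*(-152) = (10*sqrt(11))*(-152) = -1520*sqrt(11)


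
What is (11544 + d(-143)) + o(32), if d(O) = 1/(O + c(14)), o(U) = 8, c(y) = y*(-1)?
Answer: 1813663/157 ≈ 11552.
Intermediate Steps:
c(y) = -y
d(O) = 1/(-14 + O) (d(O) = 1/(O - 1*14) = 1/(O - 14) = 1/(-14 + O))
(11544 + d(-143)) + o(32) = (11544 + 1/(-14 - 143)) + 8 = (11544 + 1/(-157)) + 8 = (11544 - 1/157) + 8 = 1812407/157 + 8 = 1813663/157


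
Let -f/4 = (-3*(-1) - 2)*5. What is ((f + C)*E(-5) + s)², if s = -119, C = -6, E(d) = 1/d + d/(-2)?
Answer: 799236/25 ≈ 31969.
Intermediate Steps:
E(d) = 1/d - d/2 (E(d) = 1/d + d*(-½) = 1/d - d/2)
f = -20 (f = -4*(-3*(-1) - 2)*5 = -4*(3 - 2)*5 = -4*5 = -20)
((f + C)*E(-5) + s)² = ((-20 - 6)*(1/(-5) - ½*(-5)) - 119)² = (-26*(-⅕ + 5/2) - 119)² = (-26*23/10 - 119)² = (-299/5 - 119)² = (-894/5)² = 799236/25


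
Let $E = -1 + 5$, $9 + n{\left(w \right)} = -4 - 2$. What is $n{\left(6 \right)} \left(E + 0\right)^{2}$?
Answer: $-240$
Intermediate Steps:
$n{\left(w \right)} = -15$ ($n{\left(w \right)} = -9 - 6 = -15$)
$E = 4$
$n{\left(6 \right)} \left(E + 0\right)^{2} = - 15 \left(4 + 0\right)^{2} = - 15 \cdot 4^{2} = \left(-15\right) 16 = -240$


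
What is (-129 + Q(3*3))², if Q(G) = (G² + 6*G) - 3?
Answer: 9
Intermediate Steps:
Q(G) = -3 + G² + 6*G
(-129 + Q(3*3))² = (-129 + (-3 + (3*3)² + 6*(3*3)))² = (-129 + (-3 + 9² + 6*9))² = (-129 + (-3 + 81 + 54))² = (-129 + 132)² = 3² = 9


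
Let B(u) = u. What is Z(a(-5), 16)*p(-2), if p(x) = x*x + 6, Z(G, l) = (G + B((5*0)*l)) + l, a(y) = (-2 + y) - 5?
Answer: 40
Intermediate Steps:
a(y) = -7 + y
Z(G, l) = G + l (Z(G, l) = (G + (5*0)*l) + l = (G + 0*l) + l = (G + 0) + l = G + l)
p(x) = 6 + x**2 (p(x) = x**2 + 6 = 6 + x**2)
Z(a(-5), 16)*p(-2) = ((-7 - 5) + 16)*(6 + (-2)**2) = (-12 + 16)*(6 + 4) = 4*10 = 40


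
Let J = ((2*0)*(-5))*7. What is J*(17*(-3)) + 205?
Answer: 205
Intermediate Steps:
J = 0 (J = (0*(-5))*7 = 0*7 = 0)
J*(17*(-3)) + 205 = 0*(17*(-3)) + 205 = 0*(-51) + 205 = 0 + 205 = 205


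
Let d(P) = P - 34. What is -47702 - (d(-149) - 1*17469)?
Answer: -30050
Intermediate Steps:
d(P) = -34 + P
-47702 - (d(-149) - 1*17469) = -47702 - ((-34 - 149) - 1*17469) = -47702 - (-183 - 17469) = -47702 - 1*(-17652) = -47702 + 17652 = -30050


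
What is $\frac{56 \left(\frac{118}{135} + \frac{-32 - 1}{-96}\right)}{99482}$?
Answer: $\frac{36827}{53720280} \approx 0.00068553$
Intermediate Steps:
$\frac{56 \left(\frac{118}{135} + \frac{-32 - 1}{-96}\right)}{99482} = 56 \left(118 \cdot \frac{1}{135} + \left(-32 - 1\right) \left(- \frac{1}{96}\right)\right) \frac{1}{99482} = 56 \left(\frac{118}{135} - - \frac{11}{32}\right) \frac{1}{99482} = 56 \left(\frac{118}{135} + \frac{11}{32}\right) \frac{1}{99482} = 56 \cdot \frac{5261}{4320} \cdot \frac{1}{99482} = \frac{36827}{540} \cdot \frac{1}{99482} = \frac{36827}{53720280}$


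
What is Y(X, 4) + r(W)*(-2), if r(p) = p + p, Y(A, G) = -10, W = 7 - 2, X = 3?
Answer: -30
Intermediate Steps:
W = 5
r(p) = 2*p
Y(X, 4) + r(W)*(-2) = -10 + (2*5)*(-2) = -10 + 10*(-2) = -10 - 20 = -30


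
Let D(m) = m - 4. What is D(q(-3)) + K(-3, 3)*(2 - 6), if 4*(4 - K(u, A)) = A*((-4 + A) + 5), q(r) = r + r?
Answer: -14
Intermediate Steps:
q(r) = 2*r
K(u, A) = 4 - A*(1 + A)/4 (K(u, A) = 4 - A*((-4 + A) + 5)/4 = 4 - A*(1 + A)/4)
D(m) = -4 + m
D(q(-3)) + K(-3, 3)*(2 - 6) = (-4 + 2*(-3)) + (4 - ¼*3 - ¼*3²)*(2 - 6) = (-4 - 6) + (4 - ¾ - ¼*9)*(-4) = -10 + (4 - ¾ - 9/4)*(-4) = -10 + 1*(-4) = -10 - 4 = -14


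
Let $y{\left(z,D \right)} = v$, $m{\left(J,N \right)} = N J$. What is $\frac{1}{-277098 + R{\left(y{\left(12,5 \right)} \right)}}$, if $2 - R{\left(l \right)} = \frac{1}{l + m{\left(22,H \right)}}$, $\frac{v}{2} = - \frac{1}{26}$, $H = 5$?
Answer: $- \frac{1429}{395970197} \approx -3.6089 \cdot 10^{-6}$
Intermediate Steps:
$m{\left(J,N \right)} = J N$
$v = - \frac{1}{13}$ ($v = 2 \left(- \frac{1}{26}\right) = - \frac{1}{13} \approx -0.076923$)
$y{\left(z,D \right)} = - \frac{1}{13}$
$R{\left(l \right)} = 2 - \frac{1}{110 + l}$ ($R{\left(l \right)} = 2 - \frac{1}{l + 22 \cdot 5} = 2 - \frac{1}{l + 110} = 2 - \frac{1}{110 + l}$)
$\frac{1}{-277098 + R{\left(y{\left(12,5 \right)} \right)}} = \frac{1}{-277098 + \frac{219 + 2 \left(- \frac{1}{13}\right)}{110 - \frac{1}{13}}} = \frac{1}{-277098 + \frac{219 - \frac{2}{13}}{\frac{1429}{13}}} = \frac{1}{-277098 + \frac{13}{1429} \cdot \frac{2845}{13}} = \frac{1}{-277098 + \frac{2845}{1429}} = \frac{1}{- \frac{395970197}{1429}} = - \frac{1429}{395970197}$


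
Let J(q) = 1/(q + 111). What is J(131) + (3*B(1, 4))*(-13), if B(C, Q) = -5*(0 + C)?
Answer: 47191/242 ≈ 195.00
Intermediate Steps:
B(C, Q) = -5*C
J(q) = 1/(111 + q)
J(131) + (3*B(1, 4))*(-13) = 1/(111 + 131) + (3*(-5*1))*(-13) = 1/242 + (3*(-5))*(-13) = 1/242 - 15*(-13) = 1/242 + 195 = 47191/242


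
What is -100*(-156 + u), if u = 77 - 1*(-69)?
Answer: 1000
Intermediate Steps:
u = 146 (u = 77 + 69 = 146)
-100*(-156 + u) = -100*(-156 + 146) = -100*(-10) = 1000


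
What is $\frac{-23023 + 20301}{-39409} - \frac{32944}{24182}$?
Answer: $- \frac{616233346}{476494219} \approx -1.2933$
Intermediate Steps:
$\frac{-23023 + 20301}{-39409} - \frac{32944}{24182} = \left(-2722\right) \left(- \frac{1}{39409}\right) - \frac{16472}{12091} = \frac{2722}{39409} - \frac{16472}{12091} = - \frac{616233346}{476494219}$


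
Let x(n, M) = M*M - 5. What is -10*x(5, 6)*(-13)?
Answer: 4030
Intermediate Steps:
x(n, M) = -5 + M² (x(n, M) = M² - 5 = -5 + M²)
-10*x(5, 6)*(-13) = -10*(-5 + 6²)*(-13) = -10*(-5 + 36)*(-13) = -10*31*(-13) = -310*(-13) = 4030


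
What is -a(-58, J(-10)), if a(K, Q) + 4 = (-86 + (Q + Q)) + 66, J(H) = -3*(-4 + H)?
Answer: -60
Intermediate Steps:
J(H) = 12 - 3*H
a(K, Q) = -24 + 2*Q (a(K, Q) = -4 + ((-86 + (Q + Q)) + 66) = -4 + ((-86 + 2*Q) + 66) = -4 + (-20 + 2*Q) = -24 + 2*Q)
-a(-58, J(-10)) = -(-24 + 2*(12 - 3*(-10))) = -(-24 + 2*(12 + 30)) = -(-24 + 2*42) = -(-24 + 84) = -1*60 = -60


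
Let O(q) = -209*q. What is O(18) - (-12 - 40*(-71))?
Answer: -6590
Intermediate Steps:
O(18) - (-12 - 40*(-71)) = -209*18 - (-12 - 40*(-71)) = -3762 - (-12 + 2840) = -3762 - 1*2828 = -3762 - 2828 = -6590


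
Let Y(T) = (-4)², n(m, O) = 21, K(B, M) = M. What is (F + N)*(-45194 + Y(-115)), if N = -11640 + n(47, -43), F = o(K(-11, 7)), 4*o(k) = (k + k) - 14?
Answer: 524923182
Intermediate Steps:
Y(T) = 16
o(k) = -7/2 + k/2 (o(k) = ((k + k) - 14)/4 = (2*k - 14)/4 = (-14 + 2*k)/4 = -7/2 + k/2)
F = 0 (F = -7/2 + (½)*7 = -7/2 + 7/2 = 0)
N = -11619 (N = -11640 + 21 = -11619)
(F + N)*(-45194 + Y(-115)) = (0 - 11619)*(-45194 + 16) = -11619*(-45178) = 524923182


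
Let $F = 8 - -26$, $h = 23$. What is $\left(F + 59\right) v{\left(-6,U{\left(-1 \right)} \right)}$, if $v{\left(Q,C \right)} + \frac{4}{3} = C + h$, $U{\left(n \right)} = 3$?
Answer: $2294$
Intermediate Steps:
$F = 34$ ($F = 8 + 26 = 34$)
$v{\left(Q,C \right)} = \frac{65}{3} + C$ ($v{\left(Q,C \right)} = - \frac{4}{3} + \left(C + 23\right) = - \frac{4}{3} + \left(23 + C\right) = \frac{65}{3} + C$)
$\left(F + 59\right) v{\left(-6,U{\left(-1 \right)} \right)} = \left(34 + 59\right) \left(\frac{65}{3} + 3\right) = 93 \cdot \frac{74}{3} = 2294$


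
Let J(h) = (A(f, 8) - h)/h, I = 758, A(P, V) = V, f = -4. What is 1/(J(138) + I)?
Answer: 69/52237 ≈ 0.0013209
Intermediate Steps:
J(h) = (8 - h)/h
1/(J(138) + I) = 1/((8 - 1*138)/138 + 758) = 1/((8 - 138)/138 + 758) = 1/((1/138)*(-130) + 758) = 1/(-65/69 + 758) = 1/(52237/69) = 69/52237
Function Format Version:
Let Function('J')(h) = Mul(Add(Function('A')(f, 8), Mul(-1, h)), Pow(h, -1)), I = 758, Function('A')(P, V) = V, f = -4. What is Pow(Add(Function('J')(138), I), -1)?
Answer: Rational(69, 52237) ≈ 0.0013209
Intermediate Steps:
Function('J')(h) = Mul(Pow(h, -1), Add(8, Mul(-1, h))) (Function('J')(h) = Mul(Add(8, Mul(-1, h)), Pow(h, -1)) = Mul(Pow(h, -1), Add(8, Mul(-1, h))))
Pow(Add(Function('J')(138), I), -1) = Pow(Add(Mul(Pow(138, -1), Add(8, Mul(-1, 138))), 758), -1) = Pow(Add(Mul(Rational(1, 138), Add(8, -138)), 758), -1) = Pow(Add(Mul(Rational(1, 138), -130), 758), -1) = Pow(Add(Rational(-65, 69), 758), -1) = Pow(Rational(52237, 69), -1) = Rational(69, 52237)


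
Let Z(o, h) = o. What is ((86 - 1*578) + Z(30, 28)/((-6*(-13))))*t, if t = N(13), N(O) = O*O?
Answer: -83083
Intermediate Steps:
N(O) = O²
t = 169 (t = 13² = 169)
((86 - 1*578) + Z(30, 28)/((-6*(-13))))*t = ((86 - 1*578) + 30/((-6*(-13))))*169 = ((86 - 578) + 30/78)*169 = (-492 + 30*(1/78))*169 = (-492 + 5/13)*169 = -6391/13*169 = -83083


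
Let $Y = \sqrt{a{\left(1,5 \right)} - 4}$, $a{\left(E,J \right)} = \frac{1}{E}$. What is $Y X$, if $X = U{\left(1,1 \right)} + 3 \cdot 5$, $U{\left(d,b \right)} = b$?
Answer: $16 i \sqrt{3} \approx 27.713 i$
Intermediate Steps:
$Y = i \sqrt{3}$ ($Y = \sqrt{1^{-1} - 4} = \sqrt{1 - 4} = \sqrt{-3} = i \sqrt{3} \approx 1.732 i$)
$X = 16$ ($X = 1 + 3 \cdot 5 = 1 + 15 = 16$)
$Y X = i \sqrt{3} \cdot 16 = 16 i \sqrt{3}$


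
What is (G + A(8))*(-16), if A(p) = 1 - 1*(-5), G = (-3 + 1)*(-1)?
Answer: -128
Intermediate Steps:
G = 2 (G = -2*(-1) = 2)
A(p) = 6 (A(p) = 1 + 5 = 6)
(G + A(8))*(-16) = (2 + 6)*(-16) = 8*(-16) = -128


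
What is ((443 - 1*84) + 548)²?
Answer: 822649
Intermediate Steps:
((443 - 1*84) + 548)² = ((443 - 84) + 548)² = (359 + 548)² = 907² = 822649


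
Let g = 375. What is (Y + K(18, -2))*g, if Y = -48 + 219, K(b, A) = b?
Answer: 70875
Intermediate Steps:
Y = 171
(Y + K(18, -2))*g = (171 + 18)*375 = 189*375 = 70875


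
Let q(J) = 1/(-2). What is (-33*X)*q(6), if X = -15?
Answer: -495/2 ≈ -247.50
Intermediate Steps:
q(J) = -½
(-33*X)*q(6) = -33*(-15)*(-½) = 495*(-½) = -495/2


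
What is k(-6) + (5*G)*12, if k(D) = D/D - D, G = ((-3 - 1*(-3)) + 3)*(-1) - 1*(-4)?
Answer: 67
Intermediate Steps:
G = 1 (G = ((-3 + 3) + 3)*(-1) + 4 = (0 + 3)*(-1) + 4 = 3*(-1) + 4 = -3 + 4 = 1)
k(D) = 1 - D
k(-6) + (5*G)*12 = (1 - 1*(-6)) + (5*1)*12 = (1 + 6) + 5*12 = 7 + 60 = 67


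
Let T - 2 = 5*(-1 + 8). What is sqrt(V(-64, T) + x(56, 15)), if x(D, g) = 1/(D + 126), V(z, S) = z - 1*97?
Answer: I*sqrt(5332782)/182 ≈ 12.688*I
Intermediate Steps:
T = 37 (T = 2 + 5*(-1 + 8) = 2 + 5*7 = 2 + 35 = 37)
V(z, S) = -97 + z (V(z, S) = z - 97 = -97 + z)
x(D, g) = 1/(126 + D)
sqrt(V(-64, T) + x(56, 15)) = sqrt((-97 - 64) + 1/(126 + 56)) = sqrt(-161 + 1/182) = sqrt(-29301/182) = I*sqrt(5332782)/182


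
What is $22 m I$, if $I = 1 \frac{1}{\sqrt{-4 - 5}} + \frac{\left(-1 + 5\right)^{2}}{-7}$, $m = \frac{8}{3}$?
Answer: $- \frac{2816}{21} - \frac{176 i}{9} \approx -134.1 - 19.556 i$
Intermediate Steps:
$m = \frac{8}{3}$ ($m = 8 \cdot \frac{1}{3} = \frac{8}{3} \approx 2.6667$)
$I = - \frac{16}{7} - \frac{i}{3}$ ($I = 1 \frac{1}{\sqrt{-9}} + 4^{2} \left(- \frac{1}{7}\right) = 1 \frac{1}{3 i} + 16 \left(- \frac{1}{7}\right) = 1 \left(- \frac{i}{3}\right) - \frac{16}{7} = - \frac{i}{3} - \frac{16}{7} = - \frac{16}{7} - \frac{i}{3} \approx -2.2857 - 0.33333 i$)
$22 m I = 22 \cdot \frac{8}{3} \left(- \frac{16}{7} - \frac{i}{3}\right) = \frac{176 \left(- \frac{16}{7} - \frac{i}{3}\right)}{3} = - \frac{2816}{21} - \frac{176 i}{9}$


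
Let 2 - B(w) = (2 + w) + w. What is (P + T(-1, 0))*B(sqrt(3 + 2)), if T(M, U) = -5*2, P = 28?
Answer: -36*sqrt(5) ≈ -80.498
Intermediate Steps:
B(w) = -2*w (B(w) = 2 - ((2 + w) + w) = 2 - (2 + 2*w) = 2 + (-2 - 2*w) = -2*w)
T(M, U) = -10
(P + T(-1, 0))*B(sqrt(3 + 2)) = (28 - 10)*(-2*sqrt(3 + 2)) = 18*(-2*sqrt(5)) = -36*sqrt(5)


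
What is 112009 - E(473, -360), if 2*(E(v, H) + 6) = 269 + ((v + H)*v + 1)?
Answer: 170311/2 ≈ 85156.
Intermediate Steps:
E(v, H) = 129 + v*(H + v)/2 (E(v, H) = -6 + (269 + ((v + H)*v + 1))/2 = -6 + (269 + ((H + v)*v + 1))/2 = -6 + (269 + (v*(H + v) + 1))/2 = -6 + (269 + (1 + v*(H + v)))/2 = -6 + (270 + v*(H + v))/2 = -6 + (135 + v*(H + v)/2) = 129 + v*(H + v)/2)
112009 - E(473, -360) = 112009 - (129 + (1/2)*473**2 + (1/2)*(-360)*473) = 112009 - (129 + (1/2)*223729 - 85140) = 112009 - (129 + 223729/2 - 85140) = 112009 - 1*53707/2 = 112009 - 53707/2 = 170311/2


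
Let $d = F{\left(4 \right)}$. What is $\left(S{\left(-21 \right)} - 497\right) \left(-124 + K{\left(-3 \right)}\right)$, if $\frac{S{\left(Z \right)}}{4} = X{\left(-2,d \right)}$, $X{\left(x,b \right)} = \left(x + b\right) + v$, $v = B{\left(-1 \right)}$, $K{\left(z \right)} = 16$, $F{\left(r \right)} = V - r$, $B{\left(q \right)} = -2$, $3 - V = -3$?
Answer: $54540$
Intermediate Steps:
$V = 6$ ($V = 3 - -3 = 3 + 3 = 6$)
$F{\left(r \right)} = 6 - r$
$d = 2$ ($d = 6 - 4 = 2$)
$v = -2$
$X{\left(x,b \right)} = -2 + b + x$ ($X{\left(x,b \right)} = \left(x + b\right) - 2 = \left(b + x\right) - 2 = -2 + b + x$)
$S{\left(Z \right)} = -8$ ($S{\left(Z \right)} = 4 \left(-2 + 2 - 2\right) = 4 \left(-2\right) = -8$)
$\left(S{\left(-21 \right)} - 497\right) \left(-124 + K{\left(-3 \right)}\right) = \left(-8 - 497\right) \left(-124 + 16\right) = \left(-505\right) \left(-108\right) = 54540$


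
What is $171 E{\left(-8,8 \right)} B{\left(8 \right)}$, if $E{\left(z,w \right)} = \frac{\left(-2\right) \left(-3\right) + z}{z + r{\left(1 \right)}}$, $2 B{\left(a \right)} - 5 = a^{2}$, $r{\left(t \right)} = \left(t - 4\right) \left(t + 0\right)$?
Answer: $\frac{11799}{11} \approx 1072.6$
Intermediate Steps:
$r{\left(t \right)} = t \left(-4 + t\right)$ ($r{\left(t \right)} = \left(-4 + t\right) t = t \left(-4 + t\right)$)
$B{\left(a \right)} = \frac{5}{2} + \frac{a^{2}}{2}$
$E{\left(z,w \right)} = \frac{6 + z}{-3 + z}$ ($E{\left(z,w \right)} = \frac{\left(-2\right) \left(-3\right) + z}{z + 1 \left(-4 + 1\right)} = \frac{6 + z}{z + 1 \left(-3\right)} = \frac{6 + z}{z - 3} = \frac{6 + z}{-3 + z}$)
$171 E{\left(-8,8 \right)} B{\left(8 \right)} = 171 \frac{6 - 8}{-3 - 8} \left(\frac{5}{2} + \frac{8^{2}}{2}\right) = 171 \frac{1}{-11} \left(-2\right) \left(\frac{5}{2} + \frac{1}{2} \cdot 64\right) = 171 \left(\left(- \frac{1}{11}\right) \left(-2\right)\right) \left(\frac{5}{2} + 32\right) = 171 \cdot \frac{2}{11} \cdot \frac{69}{2} = \frac{342}{11} \cdot \frac{69}{2} = \frac{11799}{11}$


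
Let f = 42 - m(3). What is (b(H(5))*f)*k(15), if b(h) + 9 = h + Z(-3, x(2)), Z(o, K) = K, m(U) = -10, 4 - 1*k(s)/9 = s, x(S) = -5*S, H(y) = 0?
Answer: 97812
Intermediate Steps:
k(s) = 36 - 9*s
b(h) = -19 + h (b(h) = -9 + (h - 5*2) = -9 + (h - 10) = -9 + (-10 + h) = -19 + h)
f = 52 (f = 42 - 1*(-10) = 42 + 10 = 52)
(b(H(5))*f)*k(15) = ((-19 + 0)*52)*(36 - 9*15) = (-19*52)*(36 - 135) = -988*(-99) = 97812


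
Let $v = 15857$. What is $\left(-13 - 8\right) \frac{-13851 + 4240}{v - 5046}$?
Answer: $\frac{201831}{10811} \approx 18.669$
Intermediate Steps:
$\left(-13 - 8\right) \frac{-13851 + 4240}{v - 5046} = \left(-13 - 8\right) \frac{-13851 + 4240}{15857 - 5046} = - 21 \left(- \frac{9611}{10811}\right) = - 21 \left(\left(-9611\right) \frac{1}{10811}\right) = \left(-21\right) \left(- \frac{9611}{10811}\right) = \frac{201831}{10811}$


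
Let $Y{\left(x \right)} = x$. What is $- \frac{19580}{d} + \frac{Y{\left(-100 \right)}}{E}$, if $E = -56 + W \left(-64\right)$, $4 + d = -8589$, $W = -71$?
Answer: $\frac{21753935}{9641346} \approx 2.2563$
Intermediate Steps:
$d = -8593$ ($d = -4 - 8589 = -8593$)
$E = 4488$ ($E = -56 - -4544 = -56 + 4544 = 4488$)
$- \frac{19580}{d} + \frac{Y{\left(-100 \right)}}{E} = - \frac{19580}{-8593} - \frac{100}{4488} = \left(-19580\right) \left(- \frac{1}{8593}\right) - \frac{25}{1122} = \frac{19580}{8593} - \frac{25}{1122} = \frac{21753935}{9641346}$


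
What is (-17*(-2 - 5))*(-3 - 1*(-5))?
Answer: 238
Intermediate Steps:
(-17*(-2 - 5))*(-3 - 1*(-5)) = (-17*(-7))*(-3 + 5) = 119*2 = 238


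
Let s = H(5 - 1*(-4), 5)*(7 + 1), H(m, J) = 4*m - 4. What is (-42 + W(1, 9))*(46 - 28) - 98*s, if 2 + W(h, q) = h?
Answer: -25862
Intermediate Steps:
W(h, q) = -2 + h
H(m, J) = -4 + 4*m
s = 256 (s = (-4 + 4*(5 - 1*(-4)))*(7 + 1) = (-4 + 4*(5 + 4))*8 = (-4 + 4*9)*8 = (-4 + 36)*8 = 32*8 = 256)
(-42 + W(1, 9))*(46 - 28) - 98*s = (-42 + (-2 + 1))*(46 - 28) - 98*256 = (-42 - 1)*18 - 25088 = -43*18 - 25088 = -774 - 25088 = -25862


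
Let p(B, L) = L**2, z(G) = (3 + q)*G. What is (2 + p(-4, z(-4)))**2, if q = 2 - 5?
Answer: 4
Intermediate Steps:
q = -3
z(G) = 0 (z(G) = (3 - 3)*G = 0*G = 0)
(2 + p(-4, z(-4)))**2 = (2 + 0**2)**2 = (2 + 0)**2 = 2**2 = 4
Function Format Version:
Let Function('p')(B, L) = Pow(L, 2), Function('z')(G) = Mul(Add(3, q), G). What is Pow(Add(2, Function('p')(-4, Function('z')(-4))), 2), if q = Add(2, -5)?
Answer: 4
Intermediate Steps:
q = -3
Function('z')(G) = 0 (Function('z')(G) = Mul(Add(3, -3), G) = Mul(0, G) = 0)
Pow(Add(2, Function('p')(-4, Function('z')(-4))), 2) = Pow(Add(2, Pow(0, 2)), 2) = Pow(Add(2, 0), 2) = Pow(2, 2) = 4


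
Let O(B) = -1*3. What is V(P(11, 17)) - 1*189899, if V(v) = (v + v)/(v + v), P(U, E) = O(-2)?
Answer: -189898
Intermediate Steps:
O(B) = -3
P(U, E) = -3
V(v) = 1 (V(v) = (2*v)/((2*v)) = (2*v)*(1/(2*v)) = 1)
V(P(11, 17)) - 1*189899 = 1 - 1*189899 = 1 - 189899 = -189898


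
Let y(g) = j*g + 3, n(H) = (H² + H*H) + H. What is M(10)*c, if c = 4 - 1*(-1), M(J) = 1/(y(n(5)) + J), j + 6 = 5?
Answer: -5/42 ≈ -0.11905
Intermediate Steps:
j = -1 (j = -6 + 5 = -1)
n(H) = H + 2*H² (n(H) = (H² + H²) + H = 2*H² + H = H + 2*H²)
y(g) = 3 - g (y(g) = -g + 3 = 3 - g)
M(J) = 1/(-52 + J) (M(J) = 1/((3 - 5*(1 + 2*5)) + J) = 1/((3 - 5*(1 + 10)) + J) = 1/((3 - 5*11) + J) = 1/((3 - 1*55) + J) = 1/((3 - 55) + J) = 1/(-52 + J))
c = 5 (c = 4 + 1 = 5)
M(10)*c = 5/(-52 + 10) = 5/(-42) = -1/42*5 = -5/42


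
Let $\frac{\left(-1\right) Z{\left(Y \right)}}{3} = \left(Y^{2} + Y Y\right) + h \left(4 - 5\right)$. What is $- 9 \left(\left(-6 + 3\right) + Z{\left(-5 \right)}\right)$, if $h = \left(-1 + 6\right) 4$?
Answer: $837$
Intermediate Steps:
$h = 20$ ($h = 5 \cdot 4 = 20$)
$Z{\left(Y \right)} = 60 - 6 Y^{2}$ ($Z{\left(Y \right)} = - 3 \left(\left(Y^{2} + Y Y\right) + 20 \left(4 - 5\right)\right) = - 3 \left(\left(Y^{2} + Y^{2}\right) + 20 \left(-1\right)\right) = - 3 \left(2 Y^{2} - 20\right) = - 3 \left(-20 + 2 Y^{2}\right) = 60 - 6 Y^{2}$)
$- 9 \left(\left(-6 + 3\right) + Z{\left(-5 \right)}\right) = - 9 \left(\left(-6 + 3\right) + \left(60 - 6 \left(-5\right)^{2}\right)\right) = - 9 \left(-3 + \left(60 - 150\right)\right) = - 9 \left(-3 - 90\right) = \left(-9\right) \left(-93\right) = 837$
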